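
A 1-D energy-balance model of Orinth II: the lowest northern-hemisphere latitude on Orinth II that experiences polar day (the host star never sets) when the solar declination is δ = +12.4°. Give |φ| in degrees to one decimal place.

Polar day requires cos H₀ = −tan φ tan δ ≤ −1, i.e. tan φ tan δ ≥ 1.
The boundary is |tan φ| · |tan δ| = 1, so |φ| = 90° − |δ| = 90° − 12.4° = 77.6° in the northern hemisphere.

|φ| = 77.6°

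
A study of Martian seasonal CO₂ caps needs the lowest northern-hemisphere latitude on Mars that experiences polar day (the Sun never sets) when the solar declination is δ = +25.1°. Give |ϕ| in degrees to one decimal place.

|ϕ| = 64.9°

Polar day requires cos h₀ = −tan ϕ tan δ ≤ −1, i.e. tan ϕ tan δ ≥ 1.
The boundary is |tan ϕ| · |tan δ| = 1, so |ϕ| = 90° − |δ| = 90° − 25.1° = 64.9° in the northern hemisphere.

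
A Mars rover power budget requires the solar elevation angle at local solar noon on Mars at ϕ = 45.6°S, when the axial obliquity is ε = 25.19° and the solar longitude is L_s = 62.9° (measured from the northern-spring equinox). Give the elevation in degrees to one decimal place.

22.1°

Solar declination: sin δ = sin ε · sin L_s = sin 25.19° × sin 62.9° = 0.37889, so δ = +22.265°.
At local noon the hour angle is zero, so the zenith angle equals |ϕ − δ| = |-45.6° − (+22.265°)| = 67.865°.
Elevation = 90° − 67.865° = 22.1°.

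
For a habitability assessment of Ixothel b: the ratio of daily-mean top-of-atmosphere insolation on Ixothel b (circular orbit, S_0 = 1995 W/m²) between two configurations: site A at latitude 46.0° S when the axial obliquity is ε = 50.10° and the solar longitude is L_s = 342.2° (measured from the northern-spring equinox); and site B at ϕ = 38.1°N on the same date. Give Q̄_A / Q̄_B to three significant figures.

Q̄_A / Q̄_B ≈ 1.74

— Configuration A (ϕ=-46.0°):
Solar declination: sin δ = sin ε · sin L_s = sin 50.10° × sin 342.2° = -0.23452, so δ = -13.563°.
cos h₀ = −tan(-46.0°) tan(-13.563°) = -0.2498, h₀ = 1.8233 rad.
Bracket: h₀ sin ϕ sin δ + cos ϕ cos δ sin h₀ = 1.8233×-0.71934×-0.23452 + 0.69466×0.97211×0.96829 = 0.307590 + 0.653873 = 0.961463.
Q̄ = (S_0/π) × [bracket] = (1995/π) × 0.961463 = 610.56 W/m².
— Configuration B (ϕ=+38.1°):
cos h₀ = −tan(+38.1°) tan(-13.563°) = 0.1892, h₀ = 1.3805 rad.
Bracket: h₀ sin ϕ sin δ + cos ϕ cos δ sin h₀ = 1.3805×0.61704×-0.23452 + 0.78694×0.97211×0.98195 = -0.199770 + 0.751184 = 0.551414.
Q̄ = (S_0/π) × [bracket] = (1995/π) × 0.551414 = 350.16 W/m².
Ratio Q̄_A / Q̄_B = 610.56 / 350.16 = 1.744.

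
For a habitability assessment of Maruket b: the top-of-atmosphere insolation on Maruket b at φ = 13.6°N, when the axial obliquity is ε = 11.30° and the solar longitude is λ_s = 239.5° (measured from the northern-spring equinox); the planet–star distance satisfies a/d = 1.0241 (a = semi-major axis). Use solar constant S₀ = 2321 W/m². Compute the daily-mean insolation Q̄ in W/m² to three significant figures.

Q̄ ≈ 695 W/m²

Solar declination: sin δ = sin ε · sin λ_s = sin 11.30° × sin 239.5° = -0.16883, so δ = -9.720°.
cos H₀ = −tan(+13.6°) tan(-9.720°) = 0.0414, H₀ = 1.5293 rad.
Bracket: H₀ sin φ sin δ + cos φ cos δ sin H₀ = 1.5293×0.23514×-0.16883 + 0.97196×0.98564×0.99914 = -0.060711 + 0.957179 = 0.896468.
Inverse-square distance factor (a/d)² = 1.0241² = 1.048781.
Q̄ = (S₀/π) × 1.048781 × [bracket] = (2321/π) × 1.048781 × 0.896468 = 694.6 W/m².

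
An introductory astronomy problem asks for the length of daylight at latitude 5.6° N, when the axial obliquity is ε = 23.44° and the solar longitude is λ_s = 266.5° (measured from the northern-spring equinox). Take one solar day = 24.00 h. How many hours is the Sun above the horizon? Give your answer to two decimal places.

Solar declination: sin δ = sin ε · sin λ_s = sin 23.44° × sin 266.5° = -0.39705, so δ = -23.394°.
cos H₀ = −tan φ · tan δ = −tan(+5.6°) × tan(-23.394°) = 0.0424, so H₀ = 1.5284 rad = 87.57°.
Daylight = 2H₀/(2π) × 24.00 h = (1.5284/π) × 24.00 = 11.68 h.

11.68 h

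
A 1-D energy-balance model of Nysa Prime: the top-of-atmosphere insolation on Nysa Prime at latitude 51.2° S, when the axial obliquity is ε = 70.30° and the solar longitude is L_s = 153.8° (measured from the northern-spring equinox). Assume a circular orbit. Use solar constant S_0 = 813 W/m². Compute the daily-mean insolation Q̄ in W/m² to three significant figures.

Solar declination: sin δ = sin ε · sin L_s = sin 70.30° × sin 153.8° = 0.41566, so δ = +24.561°.
cos h₀ = −tan(-51.2°) tan(+24.561°) = 0.5684, h₀ = 0.9662 rad.
Bracket: h₀ sin ϕ sin δ + cos ϕ cos δ sin h₀ = 0.9662×-0.77934×0.41566 + 0.62660×0.90952×0.82274 = -0.312991 + 0.468884 = 0.155893.
Q̄ = (S_0/π) × [bracket] = (813/π) × 0.155893 = 40.34 W/m².

Q̄ ≈ 40.3 W/m²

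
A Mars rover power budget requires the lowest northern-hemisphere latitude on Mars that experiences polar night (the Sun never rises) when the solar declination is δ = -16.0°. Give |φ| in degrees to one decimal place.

Polar night requires cos H₀ = −tan φ tan δ ≥ 1, i.e. tan φ tan δ ≤ −1.
The boundary is |tan φ| · |tan δ| = 1, so |φ| = 90° − |δ| = 90° − 16.0° = 74.0° in the northern hemisphere.

|φ| = 74.0°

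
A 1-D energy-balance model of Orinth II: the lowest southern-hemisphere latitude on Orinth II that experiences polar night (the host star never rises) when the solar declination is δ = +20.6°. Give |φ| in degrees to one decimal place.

Polar night requires cos H₀ = −tan φ tan δ ≥ 1, i.e. tan φ tan δ ≤ −1.
The boundary is |tan φ| · |tan δ| = 1, so |φ| = 90° − |δ| = 90° − 20.6° = 69.4° in the southern hemisphere.

|φ| = 69.4°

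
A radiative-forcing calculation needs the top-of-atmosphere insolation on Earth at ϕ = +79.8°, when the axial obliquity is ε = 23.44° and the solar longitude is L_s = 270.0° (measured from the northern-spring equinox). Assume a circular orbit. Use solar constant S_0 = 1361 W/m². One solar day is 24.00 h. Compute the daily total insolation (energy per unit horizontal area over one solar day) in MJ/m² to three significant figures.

Solar declination: sin δ = sin ε · sin L_s = sin 23.44° × sin 270.0° = -0.39779, so δ = -23.440°.
cos h₀ = −tan(+79.8°) tan(-23.440°) = 2.4097 ≥ 1 ⇒ polar night, h₀ = 0 and Q̄ = 0.
Daily total = Q̄ × 24.00 h × 3600 s/h = 0.00 MJ/m².

0.00 MJ/m²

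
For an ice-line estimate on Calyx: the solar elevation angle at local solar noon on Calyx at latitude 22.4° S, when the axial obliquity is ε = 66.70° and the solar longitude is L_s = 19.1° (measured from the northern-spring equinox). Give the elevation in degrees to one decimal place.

50.1°

Solar declination: sin δ = sin ε · sin L_s = sin 66.70° × sin 19.1° = 0.30053, so δ = +17.490°.
At local noon the hour angle is zero, so the zenith angle equals |ϕ − δ| = |-22.4° − (+17.490°)| = 39.890°.
Elevation = 90° − 39.890° = 50.1°.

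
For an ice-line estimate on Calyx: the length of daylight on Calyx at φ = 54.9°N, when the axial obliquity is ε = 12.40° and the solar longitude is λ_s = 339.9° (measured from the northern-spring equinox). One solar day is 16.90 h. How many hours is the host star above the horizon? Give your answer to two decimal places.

7.88 h

Solar declination: sin δ = sin ε · sin λ_s = sin 12.40° × sin 339.9° = -0.07380, so δ = -4.232°.
cos H₀ = −tan φ · tan δ = −tan(+54.9°) × tan(-4.232°) = 0.1053, so H₀ = 1.4653 rad = 83.96°.
Daylight = 2H₀/(2π) × 16.90 h = (1.4653/π) × 16.90 = 7.88 h.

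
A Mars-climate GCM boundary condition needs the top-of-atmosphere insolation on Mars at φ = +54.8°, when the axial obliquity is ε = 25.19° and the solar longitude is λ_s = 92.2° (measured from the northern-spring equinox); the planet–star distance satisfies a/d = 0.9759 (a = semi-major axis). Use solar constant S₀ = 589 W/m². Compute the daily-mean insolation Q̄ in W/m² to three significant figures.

Q̄ ≈ 212 W/m²

Solar declination: sin δ = sin ε · sin λ_s = sin 25.19° × sin 92.2° = 0.42531, so δ = +25.170°.
cos H₀ = −tan(+54.8°) tan(+25.170°) = -0.6662, H₀ = 2.2999 rad.
Bracket: H₀ sin φ sin δ + cos φ cos δ sin H₀ = 2.2999×0.81714×0.42531 + 0.57643×0.90505×0.74580 = 0.799302 + 0.389082 = 1.188384.
Inverse-square distance factor (a/d)² = 0.9759² = 0.952381.
Q̄ = (S₀/π) × 0.952381 × [bracket] = (589/π) × 0.952381 × 1.188384 = 212.2 W/m².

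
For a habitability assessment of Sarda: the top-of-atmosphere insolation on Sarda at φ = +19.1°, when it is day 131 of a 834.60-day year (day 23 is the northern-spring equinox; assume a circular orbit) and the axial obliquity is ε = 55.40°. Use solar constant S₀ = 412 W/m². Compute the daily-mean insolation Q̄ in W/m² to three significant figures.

Q̄ ≈ 143 W/m²

Solar longitude: λ_s = 360° × (131 − 23)/834.60 = 46.585°.
sin δ = sin 55.40° × sin 46.585° = 0.59792, so δ = +36.721°.
cos H₀ = −tan(+19.1°) tan(+36.721°) = -0.2583, H₀ = 1.8321 rad.
Bracket: H₀ sin φ sin δ + cos φ cos δ sin H₀ = 1.8321×0.32722×0.59792 + 0.94495×0.80155×0.96606 = 0.358453 + 0.731718 = 1.090171.
Q̄ = (S₀/π) × [bracket] = (412/π) × 1.090171 = 143.0 W/m².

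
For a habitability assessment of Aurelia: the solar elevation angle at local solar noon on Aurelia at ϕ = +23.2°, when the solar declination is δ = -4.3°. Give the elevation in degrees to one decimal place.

62.5°

At local noon the hour angle is zero, so the zenith angle equals |ϕ − δ| = |+23.2° − (-4.300°)| = 27.500°.
Elevation = 90° − 27.500° = 62.5°.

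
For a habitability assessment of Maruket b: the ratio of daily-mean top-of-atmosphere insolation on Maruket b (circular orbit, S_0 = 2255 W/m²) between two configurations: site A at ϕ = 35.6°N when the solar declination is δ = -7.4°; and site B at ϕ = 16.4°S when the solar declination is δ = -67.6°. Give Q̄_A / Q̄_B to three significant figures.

Q̄_A / Q̄_B ≈ 0.792

— Configuration A (ϕ=+35.6°):
cos h₀ = −tan(+35.6°) tan(-7.400°) = 0.0930, h₀ = 1.4777 rad.
Bracket: h₀ sin ϕ sin δ + cos ϕ cos δ sin h₀ = 1.4777×0.58212×-0.12880 + 0.81310×0.99167×0.99567 = -0.110794 + 0.802835 = 0.692041.
Q̄ = (S_0/π) × [bracket] = (2255/π) × 0.692041 = 496.74 W/m².
— Configuration B (ϕ=-16.4°):
cos h₀ = −tan(-16.4°) tan(-67.600°) = -0.7141, h₀ = 2.3661 rad.
Bracket: h₀ sin ϕ sin δ + cos ϕ cos δ sin h₀ = 2.3661×-0.28234×-0.92455 + 0.95931×0.38107×0.70008 = 0.617641 + 0.255924 = 0.873565.
Q̄ = (S_0/π) × [bracket] = (2255/π) × 0.873565 = 627.04 W/m².
Ratio Q̄_A / Q̄_B = 496.74 / 627.04 = 0.7922.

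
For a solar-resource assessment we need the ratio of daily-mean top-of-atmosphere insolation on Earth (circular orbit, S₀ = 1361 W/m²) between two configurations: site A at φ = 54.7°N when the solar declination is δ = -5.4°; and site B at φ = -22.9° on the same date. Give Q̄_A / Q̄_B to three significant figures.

— Configuration A (φ=+54.7°):
cos H₀ = −tan(+54.7°) tan(-5.400°) = 0.1335, H₀ = 1.4369 rad.
Bracket: H₀ sin φ sin δ + cos φ cos δ sin H₀ = 1.4369×0.81614×-0.09411 + 0.57786×0.99556×0.99105 = -0.110364 + 0.570145 = 0.459781.
Q̄ = (S₀/π) × [bracket] = (1361/π) × 0.459781 = 199.19 W/m².
— Configuration B (φ=-22.9°):
cos H₀ = −tan(-22.9°) tan(-5.400°) = -0.0399, H₀ = 1.6107 rad.
Bracket: H₀ sin φ sin δ + cos φ cos δ sin H₀ = 1.6107×-0.38912×-0.09411 + 0.92119×0.99556×0.99920 = 0.058984 + 0.916366 = 0.975350.
Q̄ = (S₀/π) × [bracket] = (1361/π) × 0.975350 = 422.54 W/m².
Ratio Q̄_A / Q̄_B = 199.19 / 422.54 = 0.4714.

Q̄_A / Q̄_B ≈ 0.471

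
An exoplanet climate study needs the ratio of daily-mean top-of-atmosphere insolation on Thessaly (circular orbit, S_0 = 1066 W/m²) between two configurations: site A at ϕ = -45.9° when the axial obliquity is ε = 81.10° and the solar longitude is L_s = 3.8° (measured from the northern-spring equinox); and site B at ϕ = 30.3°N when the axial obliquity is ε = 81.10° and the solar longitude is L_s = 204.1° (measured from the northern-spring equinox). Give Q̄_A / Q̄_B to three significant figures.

— Configuration A (ϕ=-45.9°):
Solar declination: sin δ = sin ε · sin L_s = sin 81.10° × sin 3.8° = 0.06548, so δ = +3.754°.
cos h₀ = −tan(-45.9°) tan(+3.754°) = 0.0677, h₀ = 1.5030 rad.
Bracket: h₀ sin ϕ sin δ + cos ϕ cos δ sin h₀ = 1.5030×-0.71813×0.06548 + 0.69591×0.99785×0.99770 = -0.070676 + 0.692817 = 0.622141.
Q̄ = (S_0/π) × [bracket] = (1066/π) × 0.622141 = 211.10 W/m².
— Configuration B (ϕ=+30.3°):
Solar declination: sin δ = sin ε · sin L_s = sin 81.10° × sin 204.1° = -0.40341, so δ = -23.792°.
cos h₀ = −tan(+30.3°) tan(-23.792°) = 0.2576, h₀ = 1.3102 rad.
Bracket: h₀ sin ϕ sin δ + cos ϕ cos δ sin h₀ = 1.3102×0.50453×-0.40341 + 0.86340×0.91502×0.96624 = -0.266668 + 0.763357 = 0.496689.
Q̄ = (S_0/π) × [bracket] = (1066/π) × 0.496689 = 168.54 W/m².
Ratio Q̄_A / Q̄_B = 211.10 / 168.54 = 1.253.

Q̄_A / Q̄_B ≈ 1.25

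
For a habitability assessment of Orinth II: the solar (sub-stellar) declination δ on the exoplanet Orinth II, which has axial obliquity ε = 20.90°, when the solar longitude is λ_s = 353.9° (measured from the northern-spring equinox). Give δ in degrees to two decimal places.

δ = -2.17°

sin δ = sin ε · sin λ_s = sin 20.90° × sin 353.9° = -0.037908.
δ = arcsin(-0.037908) = -2.17°.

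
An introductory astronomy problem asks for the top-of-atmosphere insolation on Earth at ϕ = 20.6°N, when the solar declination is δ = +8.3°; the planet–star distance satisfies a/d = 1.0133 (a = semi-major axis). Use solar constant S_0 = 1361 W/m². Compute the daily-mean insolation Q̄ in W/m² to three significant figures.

cos h₀ = −tan(+20.6°) tan(+8.300°) = -0.0548, h₀ = 1.6257 rad.
Bracket: h₀ sin ϕ sin δ + cos ϕ cos δ sin h₀ = 1.6257×0.35184×0.14436 + 0.93606×0.98953×0.99850 = 0.082572 + 0.924870 = 1.007442.
Inverse-square distance factor (a/d)² = 1.0133² = 1.026777.
Q̄ = (S_0/π) × 1.026777 × [bracket] = (1361/π) × 1.026777 × 1.007442 = 448.1 W/m².

Q̄ ≈ 448 W/m²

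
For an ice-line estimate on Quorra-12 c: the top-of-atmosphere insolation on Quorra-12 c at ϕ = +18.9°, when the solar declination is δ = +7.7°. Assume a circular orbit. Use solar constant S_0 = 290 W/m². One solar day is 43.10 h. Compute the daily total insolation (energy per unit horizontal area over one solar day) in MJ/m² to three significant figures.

cos h₀ = −tan(+18.9°) tan(+7.700°) = -0.0463, h₀ = 1.6171 rad.
Bracket: h₀ sin ϕ sin δ + cos ϕ cos δ sin h₀ = 1.6171×0.32392×0.13399 + 0.94609×0.99098×0.99893 = 0.070185 + 0.936553 = 1.006738.
Q̄ = (S_0/π) × [bracket] = (290/π) × 1.006738 = 92.932 W/m².
Daily total = Q̄ × 43.10 h × 3600 s/h = 92.932 × 43.10 × 3600 / 10⁶ = 14.42 MJ/m².

14.4 MJ/m²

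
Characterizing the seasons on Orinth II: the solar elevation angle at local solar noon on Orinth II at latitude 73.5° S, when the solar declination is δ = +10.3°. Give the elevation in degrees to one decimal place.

At local noon the hour angle is zero, so the zenith angle equals |φ − δ| = |-73.5° − (+10.300°)| = 83.800°.
Elevation = 90° − 83.800° = 6.2°.

6.2°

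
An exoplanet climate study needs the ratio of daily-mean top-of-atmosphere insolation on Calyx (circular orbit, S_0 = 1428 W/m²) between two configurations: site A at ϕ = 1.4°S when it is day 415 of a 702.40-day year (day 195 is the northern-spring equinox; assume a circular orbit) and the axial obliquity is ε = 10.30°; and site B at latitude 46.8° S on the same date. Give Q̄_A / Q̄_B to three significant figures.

— Configuration A (ϕ=-1.4°):
Solar longitude: L_s = 360° × (415 − 195)/702.40 = 112.756°.
sin δ = sin 10.30° × sin 112.756° = 0.16488, so δ = +9.490°.
cos h₀ = −tan(-1.4°) tan(+9.490°) = 0.0041, h₀ = 1.5667 rad.
Bracket: h₀ sin ϕ sin δ + cos ϕ cos δ sin h₀ = 1.5667×-0.02443×0.16488 + 0.99970×0.98631×0.99999 = -0.006311 + 0.986004 = 0.979693.
Q̄ = (S_0/π) × [bracket] = (1428/π) × 0.979693 = 445.32 W/m².
— Configuration B (ϕ=-46.8°):
cos h₀ = −tan(-46.8°) tan(+9.490°) = 0.1780, h₀ = 1.3918 rad.
Bracket: h₀ sin ϕ sin δ + cos ϕ cos δ sin h₀ = 1.3918×-0.72897×0.16488 + 0.68455×0.98631×0.98403 = -0.167284 + 0.664396 = 0.497112.
Q̄ = (S_0/π) × [bracket] = (1428/π) × 0.497112 = 225.96 W/m².
Ratio Q̄_A / Q̄_B = 445.32 / 225.96 = 1.971.

Q̄_A / Q̄_B ≈ 1.97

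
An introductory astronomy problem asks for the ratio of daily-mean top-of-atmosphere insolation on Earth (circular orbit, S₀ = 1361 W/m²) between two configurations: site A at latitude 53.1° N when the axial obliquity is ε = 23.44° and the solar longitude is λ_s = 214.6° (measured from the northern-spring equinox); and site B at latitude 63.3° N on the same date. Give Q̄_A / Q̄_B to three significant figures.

Q̄_A / Q̄_B ≈ 1.96

— Configuration A (φ=+53.1°):
Solar declination: sin δ = sin ε · sin λ_s = sin 23.44° × sin 214.6° = -0.22588, so δ = -13.055°.
cos H₀ = −tan(+53.1°) tan(-13.055°) = 0.3088, H₀ = 1.2568 rad.
Bracket: H₀ sin φ sin δ + cos φ cos δ sin H₀ = 1.2568×0.79968×-0.22588 + 0.60042×0.97415×0.95112 = -0.227018 + 0.556309 = 0.329291.
Q̄ = (S₀/π) × [bracket] = (1361/π) × 0.329291 = 142.66 W/m².
— Configuration B (φ=+63.3°):
cos H₀ = −tan(+63.3°) tan(-13.055°) = 0.4610, H₀ = 1.0916 rad.
Bracket: H₀ sin φ sin δ + cos φ cos δ sin H₀ = 1.0916×0.89337×-0.22588 + 0.44932×0.97415×0.88738 = -0.220279 + 0.388411 = 0.168132.
Q̄ = (S₀/π) × [bracket] = (1361/π) × 0.168132 = 72.838 W/m².
Ratio Q̄_A / Q̄_B = 142.66 / 72.838 = 1.959.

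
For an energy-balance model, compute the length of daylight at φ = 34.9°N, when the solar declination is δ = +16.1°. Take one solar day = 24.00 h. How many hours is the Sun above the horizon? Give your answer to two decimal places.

13.55 h

cos H₀ = −tan φ · tan δ = −tan(+34.9°) × tan(+16.100°) = -0.2014, so H₀ = 1.7735 rad = 101.62°.
Daylight = 2H₀/(2π) × 24.00 h = (1.7735/π) × 24.00 = 13.55 h.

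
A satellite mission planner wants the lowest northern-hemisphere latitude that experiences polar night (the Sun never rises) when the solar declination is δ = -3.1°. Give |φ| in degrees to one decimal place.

Polar night requires cos H₀ = −tan φ tan δ ≥ 1, i.e. tan φ tan δ ≤ −1.
The boundary is |tan φ| · |tan δ| = 1, so |φ| = 90° − |δ| = 90° − 3.1° = 86.9° in the northern hemisphere.

|φ| = 86.9°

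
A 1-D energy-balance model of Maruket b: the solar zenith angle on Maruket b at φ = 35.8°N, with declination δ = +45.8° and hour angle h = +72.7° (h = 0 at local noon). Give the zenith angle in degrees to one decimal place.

θ_z = 54.0°

cos θ_z = sin φ sin δ + cos φ cos δ cos h = 0.419362 + 0.168149 = 0.587511.
θ_z = arccos(0.587511) = 54.0°.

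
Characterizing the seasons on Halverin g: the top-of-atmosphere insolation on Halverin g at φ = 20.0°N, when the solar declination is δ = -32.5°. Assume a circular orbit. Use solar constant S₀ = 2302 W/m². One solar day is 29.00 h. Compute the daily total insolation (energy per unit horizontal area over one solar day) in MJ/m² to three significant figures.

40.2 MJ/m²

cos H₀ = −tan(+20.0°) tan(-32.500°) = 0.2319, H₀ = 1.3368 rad.
Bracket: H₀ sin φ sin δ + cos φ cos δ sin H₀ = 1.3368×0.34202×-0.53730 + 0.93969×0.84339×0.97275 = -0.245660 + 0.770929 = 0.525269.
Q̄ = (S₀/π) × [bracket] = (2302/π) × 0.525269 = 384.89 W/m².
Daily total = Q̄ × 29.00 h × 3600 s/h = 384.89 × 29.00 × 3600 / 10⁶ = 40.18 MJ/m².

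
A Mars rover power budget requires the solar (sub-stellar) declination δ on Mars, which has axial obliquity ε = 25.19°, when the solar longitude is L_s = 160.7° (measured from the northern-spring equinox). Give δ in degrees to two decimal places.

δ = +8.09°

sin δ = sin ε · sin L_s = sin 25.19° × sin 160.7° = 0.140674.
δ = arcsin(0.140674) = +8.09°.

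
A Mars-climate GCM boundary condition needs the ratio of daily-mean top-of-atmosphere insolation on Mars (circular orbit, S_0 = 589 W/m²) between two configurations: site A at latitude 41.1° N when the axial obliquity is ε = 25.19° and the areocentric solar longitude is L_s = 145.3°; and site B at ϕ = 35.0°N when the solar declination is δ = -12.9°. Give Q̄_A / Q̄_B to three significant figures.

Q̄_A / Q̄_B ≈ 1.64

— Configuration A (ϕ=+41.1°):
sin δ = sin 25.19° × sin 145.3° = 0.24230, so δ = +14.022°.
cos h₀ = −tan(+41.1°) tan(+14.022°) = -0.2179, h₀ = 1.7904 rad.
Bracket: h₀ sin ϕ sin δ + cos ϕ cos δ sin h₀ = 1.7904×0.65738×0.24230 + 0.75356×0.97020×0.97598 = 0.285181 + 0.713543 = 0.998724.
Q̄ = (S_0/π) × [bracket] = (589/π) × 0.998724 = 187.25 W/m².
— Configuration B (ϕ=+35.0°):
cos h₀ = −tan(+35.0°) tan(-12.900°) = 0.1604, h₀ = 1.4097 rad.
Bracket: h₀ sin ϕ sin δ + cos ϕ cos δ sin h₀ = 1.4097×0.57358×-0.22325 + 0.81915×0.97476×0.98706 = -0.180515 + 0.788142 = 0.607627.
Q̄ = (S_0/π) × [bracket] = (589/π) × 0.607627 = 113.92 W/m².
Ratio Q̄_A / Q̄_B = 187.25 / 113.92 = 1.644.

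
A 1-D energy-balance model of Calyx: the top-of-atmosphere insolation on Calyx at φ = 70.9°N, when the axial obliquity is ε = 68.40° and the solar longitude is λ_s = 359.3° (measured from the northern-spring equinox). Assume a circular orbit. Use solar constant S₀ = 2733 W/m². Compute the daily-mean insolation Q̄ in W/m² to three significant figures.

Solar declination: sin δ = sin ε · sin λ_s = sin 68.40° × sin 359.3° = -0.01136, so δ = -0.651°.
cos H₀ = −tan(+70.9°) tan(-0.651°) = 0.0328, H₀ = 1.5380 rad.
Bracket: H₀ sin φ sin δ + cos φ cos δ sin H₀ = 1.5380×0.94495×-0.01136 + 0.32722×0.99994×0.99946 = -0.016510 + 0.327024 = 0.310514.
Q̄ = (S₀/π) × [bracket] = (2733/π) × 0.310514 = 270.1 W/m².

Q̄ ≈ 270 W/m²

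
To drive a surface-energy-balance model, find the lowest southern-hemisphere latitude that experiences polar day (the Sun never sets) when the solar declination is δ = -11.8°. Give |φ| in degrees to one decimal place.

|φ| = 78.2°

Polar day requires cos H₀ = −tan φ tan δ ≤ −1, i.e. tan φ tan δ ≥ 1.
The boundary is |tan φ| · |tan δ| = 1, so |φ| = 90° − |δ| = 90° − 11.8° = 78.2° in the southern hemisphere.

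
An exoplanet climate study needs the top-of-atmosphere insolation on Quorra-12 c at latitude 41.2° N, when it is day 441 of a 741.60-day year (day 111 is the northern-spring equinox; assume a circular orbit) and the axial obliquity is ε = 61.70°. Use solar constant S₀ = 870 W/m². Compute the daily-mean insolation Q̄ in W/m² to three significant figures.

Solar longitude: λ_s = 360° × (441 − 111)/741.60 = 160.194°.
sin δ = sin 61.70° × sin 160.194° = 0.29834, so δ = +17.358°.
cos H₀ = −tan(+41.2°) tan(+17.358°) = -0.2736, H₀ = 1.8480 rad.
Bracket: H₀ sin φ sin δ + cos φ cos δ sin H₀ = 1.8480×0.65869×0.29834 + 0.75241×0.95446×0.96183 = 0.363157 + 0.690734 = 1.053891.
Q̄ = (S₀/π) × [bracket] = (870/π) × 1.053891 = 291.9 W/m².

Q̄ ≈ 292 W/m²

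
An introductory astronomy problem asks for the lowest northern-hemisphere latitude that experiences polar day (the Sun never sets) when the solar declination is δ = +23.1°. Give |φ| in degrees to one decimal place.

|φ| = 66.9°

Polar day requires cos H₀ = −tan φ tan δ ≤ −1, i.e. tan φ tan δ ≥ 1.
The boundary is |tan φ| · |tan δ| = 1, so |φ| = 90° − |δ| = 90° − 23.1° = 66.9° in the northern hemisphere.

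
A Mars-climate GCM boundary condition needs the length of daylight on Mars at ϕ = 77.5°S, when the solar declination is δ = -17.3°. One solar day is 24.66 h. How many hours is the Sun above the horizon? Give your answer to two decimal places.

Sunrise equation: cos h₀ = −tan ϕ · tan δ = -1.4049 ≤ −1, so the Sun never sets (polar day) and h₀ = π.
Daylight = 2h₀/(2π) × 24.66 h = (3.1416/π) × 24.66 = 24.66 h.

24.66 h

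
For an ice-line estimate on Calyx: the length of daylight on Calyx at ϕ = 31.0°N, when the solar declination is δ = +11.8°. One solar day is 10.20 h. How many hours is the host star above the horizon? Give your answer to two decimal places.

5.51 h

cos h₀ = −tan ϕ · tan δ = −tan(+31.0°) × tan(+11.800°) = -0.1255, so h₀ = 1.6967 rad = 97.21°.
Daylight = 2h₀/(2π) × 10.20 h = (1.6967/π) × 10.20 = 5.51 h.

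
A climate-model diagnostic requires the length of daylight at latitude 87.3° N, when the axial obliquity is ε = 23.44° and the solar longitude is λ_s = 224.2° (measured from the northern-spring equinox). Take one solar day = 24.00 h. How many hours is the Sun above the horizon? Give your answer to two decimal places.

0.00 h

Solar declination: sin δ = sin ε · sin λ_s = sin 23.44° × sin 224.2° = -0.27732, so δ = -16.101°.
cos H₀ = −tan φ · tan δ = 6.1207 ≥ 1, so the Sun never rises (polar night) and H₀ = 0.
Daylight = 2H₀/(2π) × 24.00 h = (0.0000/π) × 24.00 = 0.00 h.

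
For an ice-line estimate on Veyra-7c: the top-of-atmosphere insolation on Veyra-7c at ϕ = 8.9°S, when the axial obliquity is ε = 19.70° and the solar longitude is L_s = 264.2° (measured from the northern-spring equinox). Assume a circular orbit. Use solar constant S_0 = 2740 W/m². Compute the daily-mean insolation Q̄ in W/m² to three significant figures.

Solar declination: sin δ = sin ε · sin L_s = sin 19.70° × sin 264.2° = -0.33537, so δ = -19.595°.
cos h₀ = −tan(-8.9°) tan(-19.595°) = -0.0557, h₀ = 1.6266 rad.
Bracket: h₀ sin ϕ sin δ + cos ϕ cos δ sin h₀ = 1.6266×-0.15471×-0.33537 + 0.98796×0.94209×0.99844 = 0.084396 + 0.929295 = 1.013691.
Q̄ = (S_0/π) × [bracket] = (2740/π) × 1.013691 = 884.1 W/m².

Q̄ ≈ 884 W/m²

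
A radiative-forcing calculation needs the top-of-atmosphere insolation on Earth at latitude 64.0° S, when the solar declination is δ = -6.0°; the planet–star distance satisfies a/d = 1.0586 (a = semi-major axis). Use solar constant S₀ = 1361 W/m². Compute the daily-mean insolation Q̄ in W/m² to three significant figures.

Q̄ ≈ 288 W/m²

cos H₀ = −tan(-64.0°) tan(-6.000°) = -0.2155, H₀ = 1.7880 rad.
Bracket: H₀ sin φ sin δ + cos φ cos δ sin H₀ = 1.7880×-0.89879×-0.10453 + 0.43837×0.99452×0.97650 = 0.167984 + 0.425722 = 0.593706.
Inverse-square distance factor (a/d)² = 1.0586² = 1.120634.
Q̄ = (S₀/π) × 1.120634 × [bracket] = (1361/π) × 1.120634 × 0.593706 = 288.2 W/m².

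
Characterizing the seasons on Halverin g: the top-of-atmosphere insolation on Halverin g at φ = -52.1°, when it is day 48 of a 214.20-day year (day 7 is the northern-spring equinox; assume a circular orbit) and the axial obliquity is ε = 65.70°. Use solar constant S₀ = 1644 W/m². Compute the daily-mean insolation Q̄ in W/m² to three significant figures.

Q̄ ≈ 0.00 W/m²

Solar longitude: λ_s = 360° × (48 − 7)/214.20 = 68.908°.
sin δ = sin 65.70° × sin 68.908° = 0.85034, so δ = +58.249°.
cos H₀ = −tan(-52.1°) tan(+58.249°) = 2.0757 ≥ 1 ⇒ polar night, H₀ = 0 and Q̄ = 0.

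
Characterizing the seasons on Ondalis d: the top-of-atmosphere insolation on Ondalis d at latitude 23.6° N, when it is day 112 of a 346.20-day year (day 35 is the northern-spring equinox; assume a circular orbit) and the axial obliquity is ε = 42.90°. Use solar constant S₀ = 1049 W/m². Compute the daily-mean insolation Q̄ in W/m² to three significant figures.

Q̄ ≈ 386 W/m²

Solar longitude: λ_s = 360° × (112 − 35)/346.20 = 80.069°.
sin δ = sin 42.90° × sin 80.069° = 0.67052, so δ = +42.107°.
cos H₀ = −tan(+23.6°) tan(+42.107°) = -0.3949, H₀ = 1.9767 rad.
Bracket: H₀ sin φ sin δ + cos φ cos δ sin H₀ = 1.9767×0.40035×0.67052 + 0.91636×0.74189×0.91874 = 0.530631 + 0.624595 = 1.155226.
Q̄ = (S₀/π) × [bracket] = (1049/π) × 1.155226 = 385.7 W/m².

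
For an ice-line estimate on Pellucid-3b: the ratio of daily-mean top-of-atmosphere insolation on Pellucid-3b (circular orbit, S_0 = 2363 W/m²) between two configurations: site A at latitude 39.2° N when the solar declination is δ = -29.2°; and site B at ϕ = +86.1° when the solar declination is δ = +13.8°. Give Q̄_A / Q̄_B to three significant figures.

Q̄_A / Q̄_B ≈ 0.353

— Configuration A (ϕ=+39.2°):
cos h₀ = −tan(+39.2°) tan(-29.200°) = 0.4558, h₀ = 1.0975 rad.
Bracket: h₀ sin ϕ sin δ + cos ϕ cos δ sin h₀ = 1.0975×0.63203×-0.48786 + 0.77494×0.87292×0.89008 = -0.338406 + 0.602104 = 0.263698.
Q̄ = (S_0/π) × [bracket] = (2363/π) × 0.263698 = 198.34 W/m².
— Configuration B (ϕ=+86.1°):
cos h₀ = −tan(+86.1°) tan(+13.800°) = -3.6029 ≤ −1 ⇒ polar day, h₀ = π.
Bracket: h₀ sin ϕ sin δ + cos ϕ cos δ sin h₀ = 3.1416×0.99768×0.23853 + 0.06802×0.97113×0.00000 = 0.747627 + 0.000000 = 0.747627.
Q̄ = (S_0/π) × [bracket] = (2363/π) × 0.747627 = 562.34 W/m².
Ratio Q̄_A / Q̄_B = 198.34 / 562.34 = 0.3527.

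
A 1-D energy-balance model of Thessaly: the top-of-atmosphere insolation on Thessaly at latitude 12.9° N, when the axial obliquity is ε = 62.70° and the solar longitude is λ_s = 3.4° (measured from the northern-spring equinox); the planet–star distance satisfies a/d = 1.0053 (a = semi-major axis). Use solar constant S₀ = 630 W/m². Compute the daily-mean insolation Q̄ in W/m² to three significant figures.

Q̄ ≈ 201 W/m²

Solar declination: sin δ = sin ε · sin λ_s = sin 62.70° × sin 3.4° = 0.05270, so δ = +3.021°.
cos H₀ = −tan(+12.9°) tan(+3.021°) = -0.0121, H₀ = 1.5829 rad.
Bracket: H₀ sin φ sin δ + cos φ cos δ sin H₀ = 1.5829×0.22325×0.05270 + 0.97476×0.99861×0.99993 = 0.018623 + 0.973337 = 0.991960.
Inverse-square distance factor (a/d)² = 1.0053² = 1.010628.
Q̄ = (S₀/π) × 1.010628 × [bracket] = (630/π) × 1.010628 × 0.991960 = 201.0 W/m².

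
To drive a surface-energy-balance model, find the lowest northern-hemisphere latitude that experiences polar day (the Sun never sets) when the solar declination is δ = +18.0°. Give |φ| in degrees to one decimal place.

|φ| = 72.0°

Polar day requires cos H₀ = −tan φ tan δ ≤ −1, i.e. tan φ tan δ ≥ 1.
The boundary is |tan φ| · |tan δ| = 1, so |φ| = 90° − |δ| = 90° − 18.0° = 72.0° in the northern hemisphere.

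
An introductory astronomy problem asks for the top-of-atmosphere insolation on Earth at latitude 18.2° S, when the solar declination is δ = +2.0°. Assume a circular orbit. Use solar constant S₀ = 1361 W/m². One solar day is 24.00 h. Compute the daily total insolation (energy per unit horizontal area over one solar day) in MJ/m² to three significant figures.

cos H₀ = −tan(-18.2°) tan(+2.000°) = 0.0115, H₀ = 1.5593 rad.
Bracket: H₀ sin φ sin δ + cos φ cos δ sin H₀ = 1.5593×-0.31233×0.03490 + 0.94997×0.99939×0.99993 = -0.016997 + 0.949324 = 0.932327.
Q̄ = (S₀/π) × [bracket] = (1361/π) × 0.932327 = 403.90 W/m².
Daily total = Q̄ × 24.00 h × 3600 s/h = 403.90 × 24.00 × 3600 / 10⁶ = 34.90 MJ/m².

34.9 MJ/m²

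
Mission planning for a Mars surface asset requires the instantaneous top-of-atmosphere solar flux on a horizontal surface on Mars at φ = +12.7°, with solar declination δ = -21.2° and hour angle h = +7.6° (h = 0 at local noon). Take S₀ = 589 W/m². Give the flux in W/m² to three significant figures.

484 W/m²

cos θ_z = sin φ sin δ + cos φ cos δ cos h = -0.079502 + 0.901524 = 0.822022.
Flux = S₀ · cos θ_z = 589 × 0.822022 = 484.2 W/m².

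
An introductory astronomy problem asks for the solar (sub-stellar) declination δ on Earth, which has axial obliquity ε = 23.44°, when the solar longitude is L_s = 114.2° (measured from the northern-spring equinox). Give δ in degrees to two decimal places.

sin δ = sin ε · sin L_s = sin 23.44° × sin 114.2° = 0.362831.
δ = arcsin(0.362831) = +21.27°.

δ = +21.27°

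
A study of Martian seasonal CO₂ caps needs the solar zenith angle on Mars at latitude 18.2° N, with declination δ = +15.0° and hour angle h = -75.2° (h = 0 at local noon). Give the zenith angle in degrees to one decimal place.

θ_z = 71.6°

cos θ_z = sin ϕ sin δ + cos ϕ cos δ cos h = 0.080838 + 0.234398 = 0.315236.
θ_z = arccos(0.315236) = 71.6°.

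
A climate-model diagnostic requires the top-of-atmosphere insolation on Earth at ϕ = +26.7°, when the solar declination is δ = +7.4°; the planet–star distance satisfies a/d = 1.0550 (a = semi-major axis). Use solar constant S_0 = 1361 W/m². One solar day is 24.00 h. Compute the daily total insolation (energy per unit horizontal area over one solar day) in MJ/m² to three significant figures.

40.8 MJ/m²

cos h₀ = −tan(+26.7°) tan(+7.400°) = -0.0653, h₀ = 1.6362 rad.
Bracket: h₀ sin ϕ sin δ + cos ϕ cos δ sin h₀ = 1.6362×0.44932×0.12880 + 0.89337×0.99167×0.99786 = 0.094691 + 0.884032 = 0.978723.
Inverse-square distance factor (a/d)² = 1.0550² = 1.113025.
Q̄ = (S_0/π) × 1.113025 × [bracket] = (1361/π) × 1.113025 × 0.978723 = 471.92 W/m².
Daily total = Q̄ × 24.00 h × 3600 s/h = 471.92 × 24.00 × 3600 / 10⁶ = 40.77 MJ/m².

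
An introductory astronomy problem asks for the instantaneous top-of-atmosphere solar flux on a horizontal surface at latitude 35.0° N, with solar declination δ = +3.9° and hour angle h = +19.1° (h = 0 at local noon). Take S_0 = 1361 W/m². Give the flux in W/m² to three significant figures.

cos θ_z = sin ϕ sin δ + cos ϕ cos δ cos h = 0.039012 + 0.772264 = 0.811276.
Flux = S_0 · cos θ_z = 1361 × 0.811276 = 1104 W/m².

1.10e+03 W/m²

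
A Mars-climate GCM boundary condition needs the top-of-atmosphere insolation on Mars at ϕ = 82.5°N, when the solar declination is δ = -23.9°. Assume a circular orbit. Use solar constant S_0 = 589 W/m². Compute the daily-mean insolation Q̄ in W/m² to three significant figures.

cos h₀ = −tan(+82.5°) tan(-23.900°) = 3.3660 ≥ 1 ⇒ polar night, h₀ = 0 and Q̄ = 0.

Q̄ ≈ 0.00 W/m²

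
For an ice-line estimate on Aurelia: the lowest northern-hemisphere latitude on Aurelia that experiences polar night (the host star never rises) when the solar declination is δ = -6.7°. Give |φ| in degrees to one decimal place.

|φ| = 83.3°

Polar night requires cos H₀ = −tan φ tan δ ≥ 1, i.e. tan φ tan δ ≤ −1.
The boundary is |tan φ| · |tan δ| = 1, so |φ| = 90° − |δ| = 90° − 6.7° = 83.3° in the northern hemisphere.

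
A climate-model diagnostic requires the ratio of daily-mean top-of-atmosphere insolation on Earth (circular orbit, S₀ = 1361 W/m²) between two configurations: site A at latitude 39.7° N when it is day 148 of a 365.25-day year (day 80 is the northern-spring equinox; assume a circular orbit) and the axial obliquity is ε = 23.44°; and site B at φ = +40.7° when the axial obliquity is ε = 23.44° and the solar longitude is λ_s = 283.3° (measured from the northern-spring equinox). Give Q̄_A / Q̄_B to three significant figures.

Q̄_A / Q̄_B ≈ 3.22

— Configuration A (φ=+39.7°):
Solar longitude: λ_s = 360° × (148 − 80)/365.25 = 67.023°.
sin δ = sin 23.44° × sin 67.023° = 0.36623, so δ = +21.483°.
cos H₀ = −tan(+39.7°) tan(+21.483°) = -0.3267, H₀ = 1.9037 rad.
Bracket: H₀ sin φ sin δ + cos φ cos δ sin H₀ = 1.9037×0.63877×0.36623 + 0.76940×0.93053×0.94511 = 0.445345 + 0.676651 = 1.121996.
Q̄ = (S₀/π) × [bracket] = (1361/π) × 1.121996 = 486.07 W/m².
— Configuration B (φ=+40.7°):
Solar declination: sin δ = sin ε · sin λ_s = sin 23.44° × sin 283.3° = -0.38712, so δ = -22.775°.
cos H₀ = −tan(+40.7°) tan(-22.775°) = 0.3611, H₀ = 1.2013 rad.
Bracket: H₀ sin φ sin δ + cos φ cos δ sin H₀ = 1.2013×0.65210×-0.38712 + 0.75813×0.92203×0.93251 = -0.303257 + 0.651842 = 0.348585.
Q̄ = (S₀/π) × [bracket] = (1361/π) × 0.348585 = 151.01 W/m².
Ratio Q̄_A / Q̄_B = 486.07 / 151.01 = 3.219.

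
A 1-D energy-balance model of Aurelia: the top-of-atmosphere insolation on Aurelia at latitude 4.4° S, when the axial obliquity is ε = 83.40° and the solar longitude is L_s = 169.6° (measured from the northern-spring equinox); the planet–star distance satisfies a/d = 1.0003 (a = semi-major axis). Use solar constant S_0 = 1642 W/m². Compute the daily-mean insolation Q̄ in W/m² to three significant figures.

Solar declination: sin δ = sin ε · sin L_s = sin 83.40° × sin 169.6° = 0.17932, so δ = +10.330°.
cos h₀ = −tan(-4.4°) tan(+10.330°) = 0.0140, h₀ = 1.5568 rad.
Bracket: h₀ sin ϕ sin δ + cos ϕ cos δ sin h₀ = 1.5568×-0.07672×0.17932 + 0.99705×0.98379×0.99990 = -0.021418 + 0.980790 = 0.959372.
Inverse-square distance factor (a/d)² = 1.0003² = 1.000600.
Q̄ = (S_0/π) × 1.000600 × [bracket] = (1642/π) × 1.000600 × 0.959372 = 501.7 W/m².

Q̄ ≈ 502 W/m²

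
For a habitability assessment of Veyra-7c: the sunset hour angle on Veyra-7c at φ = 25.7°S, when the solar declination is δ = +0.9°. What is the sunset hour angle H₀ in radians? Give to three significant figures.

H₀ = 1.56 rad

cos H₀ = −tan φ · tan δ = −tan(-25.7°) × tan(+0.900°) = 0.0076, so H₀ = 1.5632 rad = 89.57°.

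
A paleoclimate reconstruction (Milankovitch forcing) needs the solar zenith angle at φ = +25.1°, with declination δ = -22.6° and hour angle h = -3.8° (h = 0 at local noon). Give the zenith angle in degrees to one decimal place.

cos θ_z = sin φ sin δ + cos φ cos δ cos h = -0.163018 + 0.834192 = 0.671174.
θ_z = arccos(0.671174) = 47.8°.

θ_z = 47.8°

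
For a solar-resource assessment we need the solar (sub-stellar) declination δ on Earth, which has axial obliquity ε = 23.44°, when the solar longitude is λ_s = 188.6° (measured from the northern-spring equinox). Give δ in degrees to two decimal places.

δ = -3.41°

sin δ = sin ε · sin λ_s = sin 23.44° × sin 188.6° = -0.059483.
δ = arcsin(-0.059483) = -3.41°.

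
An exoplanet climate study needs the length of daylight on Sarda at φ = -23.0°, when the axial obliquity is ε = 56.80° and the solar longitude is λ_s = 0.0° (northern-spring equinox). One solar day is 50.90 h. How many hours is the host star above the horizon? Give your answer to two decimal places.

Solar declination: sin δ = sin ε · sin λ_s = sin 56.80° × sin 0.0° = 0.00000, so δ = +0.000°.
cos H₀ = −tan φ · tan δ = −tan(-23.0°) × tan(+0.000°) = 0.0000, so H₀ = 1.5708 rad = 90.00°.
Daylight = 2H₀/(2π) × 50.90 h = (1.5708/π) × 50.90 = 25.45 h.

25.45 h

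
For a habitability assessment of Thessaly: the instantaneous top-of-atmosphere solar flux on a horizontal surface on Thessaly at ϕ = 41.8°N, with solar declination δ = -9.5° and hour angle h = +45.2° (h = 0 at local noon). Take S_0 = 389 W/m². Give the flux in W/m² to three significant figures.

cos θ_z = sin ϕ sin δ + cos ϕ cos δ cos h = -0.110010 + 0.518084 = 0.408074.
Flux = S_0 · cos θ_z = 389 × 0.408074 = 158.7 W/m².

159 W/m²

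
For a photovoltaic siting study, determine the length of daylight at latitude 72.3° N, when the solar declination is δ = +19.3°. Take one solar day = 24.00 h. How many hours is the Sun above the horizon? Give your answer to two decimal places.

Sunrise equation: cos H₀ = −tan φ · tan δ = -1.0973 ≤ −1, so the Sun never sets (polar day) and H₀ = π.
Daylight = 2H₀/(2π) × 24.00 h = (3.1416/π) × 24.00 = 24.00 h.

24.00 h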